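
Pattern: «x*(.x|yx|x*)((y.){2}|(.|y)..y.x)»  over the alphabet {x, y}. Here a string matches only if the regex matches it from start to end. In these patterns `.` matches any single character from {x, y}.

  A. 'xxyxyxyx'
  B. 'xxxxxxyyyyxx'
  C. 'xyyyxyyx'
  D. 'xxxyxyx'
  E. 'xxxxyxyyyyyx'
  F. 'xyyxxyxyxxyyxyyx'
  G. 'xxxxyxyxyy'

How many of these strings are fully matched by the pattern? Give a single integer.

A. 'xxyxyxyx' → match
B. 'xxxxxxyyyyxx' → match
C. 'xyyyxyyx' → no match
D. 'xxxyxyx' → match
E. 'xxxxyxyyyyyx' → match
F → no match
G. 'xxxxyxyxyy' → match
Total matched: 5

5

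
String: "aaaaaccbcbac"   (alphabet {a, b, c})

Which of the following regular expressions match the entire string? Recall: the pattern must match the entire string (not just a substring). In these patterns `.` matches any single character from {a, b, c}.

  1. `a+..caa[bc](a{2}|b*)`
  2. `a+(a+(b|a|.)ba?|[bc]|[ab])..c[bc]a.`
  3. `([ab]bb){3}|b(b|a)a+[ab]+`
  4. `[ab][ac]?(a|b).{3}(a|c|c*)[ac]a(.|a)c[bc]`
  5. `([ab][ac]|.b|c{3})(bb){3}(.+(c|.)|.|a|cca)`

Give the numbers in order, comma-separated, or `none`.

1 → no match
2 → match
3 → no match
4 → no match
5 → no match

2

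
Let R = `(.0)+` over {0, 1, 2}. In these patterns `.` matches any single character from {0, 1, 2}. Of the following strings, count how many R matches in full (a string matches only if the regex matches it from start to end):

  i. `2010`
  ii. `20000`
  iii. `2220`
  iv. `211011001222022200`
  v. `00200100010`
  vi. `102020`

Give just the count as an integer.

i → match
ii → no match
iii → no match
iv → no match
v → no match
vi → match
Total matched: 2

2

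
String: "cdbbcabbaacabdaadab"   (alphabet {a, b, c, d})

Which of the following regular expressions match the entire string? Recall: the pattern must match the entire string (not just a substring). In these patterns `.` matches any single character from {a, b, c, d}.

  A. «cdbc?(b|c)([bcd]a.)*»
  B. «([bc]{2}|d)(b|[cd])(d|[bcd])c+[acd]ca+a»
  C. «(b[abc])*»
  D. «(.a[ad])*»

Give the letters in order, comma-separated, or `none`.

A

A → match
B → no match — must end with "aa"
C → no match
D → no match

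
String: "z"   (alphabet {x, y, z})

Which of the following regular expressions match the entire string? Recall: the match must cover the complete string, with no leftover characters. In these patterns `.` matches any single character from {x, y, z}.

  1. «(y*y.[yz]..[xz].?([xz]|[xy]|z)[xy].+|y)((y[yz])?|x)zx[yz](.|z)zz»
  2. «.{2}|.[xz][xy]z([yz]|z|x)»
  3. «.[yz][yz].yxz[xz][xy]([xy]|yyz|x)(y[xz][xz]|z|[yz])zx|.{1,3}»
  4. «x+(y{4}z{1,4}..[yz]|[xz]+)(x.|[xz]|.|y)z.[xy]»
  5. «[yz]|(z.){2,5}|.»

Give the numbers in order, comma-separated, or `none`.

1 → no match — must end with "zz"
2 → no match
3 → match
4 → no match — must start with "x"
5 → match

3, 5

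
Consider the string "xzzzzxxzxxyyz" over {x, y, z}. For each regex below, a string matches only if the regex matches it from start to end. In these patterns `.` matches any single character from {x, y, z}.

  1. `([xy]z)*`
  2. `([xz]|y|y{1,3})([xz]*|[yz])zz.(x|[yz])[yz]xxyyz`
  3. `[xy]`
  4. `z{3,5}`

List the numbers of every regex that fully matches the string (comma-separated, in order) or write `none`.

1 → no match
2 → match
3 → no match
4 → no match — must start with "z"

2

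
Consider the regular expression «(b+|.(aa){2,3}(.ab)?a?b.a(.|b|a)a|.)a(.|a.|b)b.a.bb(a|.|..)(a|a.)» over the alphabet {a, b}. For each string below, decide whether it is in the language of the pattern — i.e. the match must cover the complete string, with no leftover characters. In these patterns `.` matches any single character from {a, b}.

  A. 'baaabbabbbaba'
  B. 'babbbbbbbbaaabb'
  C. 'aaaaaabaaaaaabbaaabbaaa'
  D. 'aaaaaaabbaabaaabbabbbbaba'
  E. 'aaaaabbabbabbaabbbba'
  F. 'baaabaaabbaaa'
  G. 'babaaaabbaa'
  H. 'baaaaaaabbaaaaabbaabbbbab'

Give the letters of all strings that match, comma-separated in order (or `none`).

A, C, F, H

A → match
B → no match
C → match
D → no match
E → no match
F → match
G. 'babaaaabbaa' → no match
H → match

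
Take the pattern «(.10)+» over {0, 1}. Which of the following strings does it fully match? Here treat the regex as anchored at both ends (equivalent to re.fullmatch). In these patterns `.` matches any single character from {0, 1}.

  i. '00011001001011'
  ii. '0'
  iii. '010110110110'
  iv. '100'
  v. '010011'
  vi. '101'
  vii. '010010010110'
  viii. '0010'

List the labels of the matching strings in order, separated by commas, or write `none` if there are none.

i → no match — must end with '10'
ii → no match — must end with '10'
iii → match
iv → no match — must end with '10'
v → no match — must end with '10'
vi → no match — must end with '10'
vii → match
viii → no match

iii, vii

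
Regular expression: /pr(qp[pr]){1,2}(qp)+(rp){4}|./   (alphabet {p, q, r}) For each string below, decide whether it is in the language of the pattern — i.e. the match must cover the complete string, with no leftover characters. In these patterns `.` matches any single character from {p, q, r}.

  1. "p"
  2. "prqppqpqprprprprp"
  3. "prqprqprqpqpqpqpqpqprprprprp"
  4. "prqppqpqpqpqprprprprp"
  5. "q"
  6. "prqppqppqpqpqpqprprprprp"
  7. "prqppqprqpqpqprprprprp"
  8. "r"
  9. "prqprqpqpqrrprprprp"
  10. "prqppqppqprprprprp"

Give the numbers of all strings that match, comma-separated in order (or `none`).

1, 2, 3, 4, 5, 6, 7, 8, 10

1 → match
2 → match
3 → match
4 → match
5 → match
6 → match
7 → match
8 → match
9 → no match
10 → match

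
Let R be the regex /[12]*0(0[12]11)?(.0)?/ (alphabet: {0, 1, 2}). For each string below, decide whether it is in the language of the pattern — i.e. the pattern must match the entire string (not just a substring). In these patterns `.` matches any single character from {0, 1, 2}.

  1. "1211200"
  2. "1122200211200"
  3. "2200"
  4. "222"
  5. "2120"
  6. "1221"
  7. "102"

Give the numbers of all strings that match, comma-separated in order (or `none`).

1 → no match
2 → no match
3 → no match
4 → no match
5 → match
6 → no match
7 → no match

5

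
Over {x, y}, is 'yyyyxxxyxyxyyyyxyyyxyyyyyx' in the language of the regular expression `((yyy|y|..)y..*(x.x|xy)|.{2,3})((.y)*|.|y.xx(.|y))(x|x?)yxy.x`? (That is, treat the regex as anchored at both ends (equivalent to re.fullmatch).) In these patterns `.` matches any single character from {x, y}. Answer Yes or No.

No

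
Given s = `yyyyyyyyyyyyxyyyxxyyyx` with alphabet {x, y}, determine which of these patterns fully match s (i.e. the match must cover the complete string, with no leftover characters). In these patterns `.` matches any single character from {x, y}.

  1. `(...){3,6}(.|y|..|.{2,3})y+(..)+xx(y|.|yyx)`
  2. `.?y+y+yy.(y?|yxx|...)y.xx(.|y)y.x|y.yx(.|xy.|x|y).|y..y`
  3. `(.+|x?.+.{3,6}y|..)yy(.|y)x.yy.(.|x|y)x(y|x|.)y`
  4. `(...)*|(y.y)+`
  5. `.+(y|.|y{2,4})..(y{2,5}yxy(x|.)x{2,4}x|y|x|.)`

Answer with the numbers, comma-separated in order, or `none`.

1 → no match
2 → match
3 → no match — must end with `y`
4 → no match
5 → match

2, 5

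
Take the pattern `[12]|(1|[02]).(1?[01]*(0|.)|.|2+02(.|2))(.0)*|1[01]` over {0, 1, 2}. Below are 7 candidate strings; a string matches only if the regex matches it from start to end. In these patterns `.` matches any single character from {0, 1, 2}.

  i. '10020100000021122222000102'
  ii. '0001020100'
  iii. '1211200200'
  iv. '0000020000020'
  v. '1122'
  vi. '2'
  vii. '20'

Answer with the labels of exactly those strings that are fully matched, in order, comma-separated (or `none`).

i → no match
ii → no match
iii → no match
iv → match
v → no match
vi → match
vii → no match

iv, vi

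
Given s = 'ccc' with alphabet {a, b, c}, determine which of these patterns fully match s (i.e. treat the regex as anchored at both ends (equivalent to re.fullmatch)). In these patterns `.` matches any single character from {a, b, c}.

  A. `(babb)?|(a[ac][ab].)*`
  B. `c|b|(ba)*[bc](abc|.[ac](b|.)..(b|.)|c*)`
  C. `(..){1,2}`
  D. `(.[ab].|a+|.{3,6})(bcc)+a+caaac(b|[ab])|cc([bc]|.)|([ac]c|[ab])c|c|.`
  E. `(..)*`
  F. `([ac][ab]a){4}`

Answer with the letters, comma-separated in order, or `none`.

B, D

A → no match
B → match
C → no match
D → match
E → no match
F → no match — must end with 'a'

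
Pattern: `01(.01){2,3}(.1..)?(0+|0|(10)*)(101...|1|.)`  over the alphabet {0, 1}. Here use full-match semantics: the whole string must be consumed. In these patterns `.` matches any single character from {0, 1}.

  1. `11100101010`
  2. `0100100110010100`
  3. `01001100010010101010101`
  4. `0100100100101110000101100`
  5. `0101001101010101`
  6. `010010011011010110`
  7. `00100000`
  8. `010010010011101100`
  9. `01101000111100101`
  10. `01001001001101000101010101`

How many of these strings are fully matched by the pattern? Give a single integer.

1 → no match — must start with `01`
2 → no match
3 → no match
4 → match
5 → no match
6 → no match
7 → no match — must start with `01`
8 → match
9 → no match
10 → no match
Total matched: 2

2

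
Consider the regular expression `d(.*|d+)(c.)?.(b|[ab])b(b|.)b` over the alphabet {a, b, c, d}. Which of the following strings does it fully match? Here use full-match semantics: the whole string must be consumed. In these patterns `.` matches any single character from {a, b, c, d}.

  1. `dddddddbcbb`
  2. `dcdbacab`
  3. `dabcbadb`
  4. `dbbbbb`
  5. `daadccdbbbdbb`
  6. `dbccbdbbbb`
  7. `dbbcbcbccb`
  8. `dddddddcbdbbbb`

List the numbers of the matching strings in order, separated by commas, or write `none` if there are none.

1 → no match
2 → no match
3 → no match
4 → match
5 → no match
6 → match
7 → no match
8 → match

4, 6, 8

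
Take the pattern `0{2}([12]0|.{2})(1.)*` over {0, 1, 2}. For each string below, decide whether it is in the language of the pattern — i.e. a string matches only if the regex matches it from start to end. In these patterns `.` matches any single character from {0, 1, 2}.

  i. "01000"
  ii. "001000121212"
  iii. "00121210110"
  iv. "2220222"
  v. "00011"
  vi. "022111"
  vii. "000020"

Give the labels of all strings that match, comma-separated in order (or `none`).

none

i → no match
ii → no match
iii → no match
iv → no match — must start with "0"
v → no match
vi → no match
vii → no match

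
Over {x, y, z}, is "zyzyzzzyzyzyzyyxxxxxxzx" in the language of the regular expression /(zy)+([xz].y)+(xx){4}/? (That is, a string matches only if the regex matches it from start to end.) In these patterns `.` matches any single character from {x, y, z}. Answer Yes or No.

No

Every match must end with "xx", but "zyzyzzzyzyzyzyyxxxxxxzx" does not.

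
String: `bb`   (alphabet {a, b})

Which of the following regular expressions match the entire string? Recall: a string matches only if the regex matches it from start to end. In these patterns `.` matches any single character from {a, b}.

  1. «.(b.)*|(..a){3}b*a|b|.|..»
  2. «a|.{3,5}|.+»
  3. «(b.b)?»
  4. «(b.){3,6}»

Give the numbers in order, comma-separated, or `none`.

1, 2

1 → match
2 → match
3 → no match
4 → no match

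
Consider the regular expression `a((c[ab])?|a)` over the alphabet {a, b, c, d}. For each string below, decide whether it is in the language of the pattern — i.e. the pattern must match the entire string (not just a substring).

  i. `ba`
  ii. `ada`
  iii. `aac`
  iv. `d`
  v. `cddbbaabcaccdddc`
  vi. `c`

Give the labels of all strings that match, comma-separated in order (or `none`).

none

i. `ba` → no match — must start with `a`
ii. `ada` → no match
iii. `aac` → no match
iv. `d` → no match — must start with `a`
v → no match — must start with `a`
vi. `c` → no match — must start with `a`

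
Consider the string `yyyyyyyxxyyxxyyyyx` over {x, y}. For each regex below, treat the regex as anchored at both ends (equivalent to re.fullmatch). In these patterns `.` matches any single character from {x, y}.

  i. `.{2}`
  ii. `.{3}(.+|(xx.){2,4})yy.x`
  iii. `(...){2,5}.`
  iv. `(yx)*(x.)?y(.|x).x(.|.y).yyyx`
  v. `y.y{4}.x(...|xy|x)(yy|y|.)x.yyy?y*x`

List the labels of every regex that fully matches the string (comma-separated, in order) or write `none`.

ii, v

i → no match
ii → match
iii → no match
iv → no match
v → match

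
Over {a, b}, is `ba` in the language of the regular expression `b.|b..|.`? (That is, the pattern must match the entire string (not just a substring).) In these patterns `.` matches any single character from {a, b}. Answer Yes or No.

Yes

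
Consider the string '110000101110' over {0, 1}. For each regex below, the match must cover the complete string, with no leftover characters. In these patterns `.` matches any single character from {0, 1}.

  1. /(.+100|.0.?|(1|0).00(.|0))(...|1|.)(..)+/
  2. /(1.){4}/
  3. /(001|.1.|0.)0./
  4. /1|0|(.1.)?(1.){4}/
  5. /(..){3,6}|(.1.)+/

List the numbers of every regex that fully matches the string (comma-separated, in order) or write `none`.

1 → match
2 → no match
3 → no match
4 → no match
5 → match

1, 5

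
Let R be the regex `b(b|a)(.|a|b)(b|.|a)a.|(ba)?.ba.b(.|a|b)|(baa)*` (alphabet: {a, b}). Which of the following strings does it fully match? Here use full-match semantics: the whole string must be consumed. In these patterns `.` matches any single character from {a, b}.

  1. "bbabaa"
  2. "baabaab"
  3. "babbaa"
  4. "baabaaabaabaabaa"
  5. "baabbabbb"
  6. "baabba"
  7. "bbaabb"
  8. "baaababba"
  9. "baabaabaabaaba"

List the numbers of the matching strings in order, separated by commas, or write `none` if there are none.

1, 3, 7

1 → match
2 → no match
3 → match
4 → no match
5 → no match
6 → no match
7 → match
8 → no match
9 → no match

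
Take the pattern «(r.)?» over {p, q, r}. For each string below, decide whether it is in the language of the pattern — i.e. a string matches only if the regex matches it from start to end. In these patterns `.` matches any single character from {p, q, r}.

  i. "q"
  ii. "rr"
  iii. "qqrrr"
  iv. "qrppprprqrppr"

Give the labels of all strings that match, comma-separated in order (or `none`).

ii

i → no match
ii → match
iii → no match
iv → no match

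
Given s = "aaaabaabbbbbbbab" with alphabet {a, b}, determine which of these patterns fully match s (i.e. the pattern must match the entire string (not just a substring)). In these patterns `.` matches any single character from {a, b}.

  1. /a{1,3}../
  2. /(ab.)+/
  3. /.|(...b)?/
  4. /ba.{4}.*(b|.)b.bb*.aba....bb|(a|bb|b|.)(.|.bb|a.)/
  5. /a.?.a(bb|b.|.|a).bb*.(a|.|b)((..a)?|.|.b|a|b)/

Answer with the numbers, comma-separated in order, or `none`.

5

1 → no match
2 → no match — must start with "ab"
3 → no match
4 → no match
5 → match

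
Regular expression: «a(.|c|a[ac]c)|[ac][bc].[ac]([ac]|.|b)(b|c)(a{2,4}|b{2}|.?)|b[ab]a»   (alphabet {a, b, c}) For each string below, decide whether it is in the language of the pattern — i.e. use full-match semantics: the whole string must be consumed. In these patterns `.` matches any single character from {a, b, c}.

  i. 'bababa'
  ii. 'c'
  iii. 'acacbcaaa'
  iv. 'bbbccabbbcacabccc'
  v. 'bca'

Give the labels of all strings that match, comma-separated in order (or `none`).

iii

i → no match
ii → no match
iii → match
iv → no match
v → no match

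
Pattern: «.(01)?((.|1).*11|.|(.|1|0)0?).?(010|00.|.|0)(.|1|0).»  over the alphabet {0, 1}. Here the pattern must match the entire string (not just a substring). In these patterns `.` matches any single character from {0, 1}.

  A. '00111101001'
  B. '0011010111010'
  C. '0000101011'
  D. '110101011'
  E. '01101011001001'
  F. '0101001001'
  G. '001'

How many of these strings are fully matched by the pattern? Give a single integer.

4

A → match
B → match
C → no match
D → match
E → match
F → no match
G → no match
Total matched: 4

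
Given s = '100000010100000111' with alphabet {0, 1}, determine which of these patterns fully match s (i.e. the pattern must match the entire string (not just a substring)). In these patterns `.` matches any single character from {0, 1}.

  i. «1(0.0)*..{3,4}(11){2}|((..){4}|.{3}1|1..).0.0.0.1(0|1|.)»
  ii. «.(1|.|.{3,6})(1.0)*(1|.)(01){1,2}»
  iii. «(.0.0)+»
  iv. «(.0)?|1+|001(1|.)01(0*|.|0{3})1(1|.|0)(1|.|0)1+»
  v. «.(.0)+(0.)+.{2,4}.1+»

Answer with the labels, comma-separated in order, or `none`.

i → no match
ii → no match — must end with '01'
iii → no match — must end with '0'
iv → no match
v → match

v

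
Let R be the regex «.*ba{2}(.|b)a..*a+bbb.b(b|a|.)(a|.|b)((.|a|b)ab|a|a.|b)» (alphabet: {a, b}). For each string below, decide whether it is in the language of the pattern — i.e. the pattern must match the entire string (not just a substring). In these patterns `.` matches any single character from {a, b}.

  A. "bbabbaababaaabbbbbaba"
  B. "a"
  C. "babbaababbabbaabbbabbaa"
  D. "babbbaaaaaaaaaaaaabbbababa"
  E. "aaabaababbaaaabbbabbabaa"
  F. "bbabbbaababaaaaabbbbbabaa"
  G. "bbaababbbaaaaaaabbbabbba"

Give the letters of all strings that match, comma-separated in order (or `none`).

A, C, D, F, G

A → match
B → no match
C → match
D → match
E → no match
F → match
G → match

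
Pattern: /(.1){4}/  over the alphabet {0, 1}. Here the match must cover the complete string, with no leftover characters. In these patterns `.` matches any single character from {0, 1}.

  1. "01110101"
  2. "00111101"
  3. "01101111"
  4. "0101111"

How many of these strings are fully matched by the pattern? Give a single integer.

1

1 → match
2 → no match
3 → no match
4 → no match
Total matched: 1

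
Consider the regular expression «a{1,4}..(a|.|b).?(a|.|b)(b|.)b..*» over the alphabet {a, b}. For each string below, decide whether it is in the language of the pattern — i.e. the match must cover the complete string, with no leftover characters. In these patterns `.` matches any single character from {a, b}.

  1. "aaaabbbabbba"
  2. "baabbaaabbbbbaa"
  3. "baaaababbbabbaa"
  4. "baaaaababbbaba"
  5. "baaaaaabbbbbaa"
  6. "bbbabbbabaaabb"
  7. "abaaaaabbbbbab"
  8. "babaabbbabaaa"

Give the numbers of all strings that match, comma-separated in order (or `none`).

1, 7

1 → match
2 → no match — must start with "a"
3 → no match — must start with "a"
4 → no match — must start with "a"
5 → no match — must start with "a"
6 → no match — must start with "a"
7 → match
8 → no match — must start with "a"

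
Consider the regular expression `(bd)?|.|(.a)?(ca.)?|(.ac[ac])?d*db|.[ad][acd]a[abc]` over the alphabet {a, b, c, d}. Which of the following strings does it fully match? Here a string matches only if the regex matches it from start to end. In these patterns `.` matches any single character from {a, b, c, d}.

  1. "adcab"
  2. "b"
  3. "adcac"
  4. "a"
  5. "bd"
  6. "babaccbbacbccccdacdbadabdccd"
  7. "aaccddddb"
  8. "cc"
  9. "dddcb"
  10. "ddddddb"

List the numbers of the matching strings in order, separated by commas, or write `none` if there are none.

1 → match
2 → match
3 → match
4 → match
5 → match
6 → no match
7 → match
8 → no match
9 → no match
10 → match

1, 2, 3, 4, 5, 7, 10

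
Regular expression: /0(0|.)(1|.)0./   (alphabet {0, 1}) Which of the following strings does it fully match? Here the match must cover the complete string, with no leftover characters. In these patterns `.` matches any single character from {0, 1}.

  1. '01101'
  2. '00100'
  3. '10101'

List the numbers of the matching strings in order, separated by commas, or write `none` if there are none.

1 → match
2 → match
3 → no match — must start with '0'

1, 2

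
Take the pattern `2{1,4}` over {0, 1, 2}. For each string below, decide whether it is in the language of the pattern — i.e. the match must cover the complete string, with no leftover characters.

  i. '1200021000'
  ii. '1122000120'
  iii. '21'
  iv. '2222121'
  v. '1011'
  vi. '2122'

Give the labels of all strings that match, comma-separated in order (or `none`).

none

i. '1200021000' → no match — must start with '2'
ii. '1122000120' → no match — must start with '2'
iii. '21' → no match — must end with '2'
iv. '2222121' → no match — must end with '2'
v. '1011' → no match — must start with '2'
vi. '2122' → no match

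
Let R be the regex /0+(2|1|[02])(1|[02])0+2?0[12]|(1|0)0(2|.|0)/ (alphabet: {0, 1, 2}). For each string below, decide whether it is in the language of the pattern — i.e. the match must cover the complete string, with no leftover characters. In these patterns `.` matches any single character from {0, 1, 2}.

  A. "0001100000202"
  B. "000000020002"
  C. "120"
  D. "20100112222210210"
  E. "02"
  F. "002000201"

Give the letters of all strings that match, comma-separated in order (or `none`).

A, B, F

A → match
B → match
C → no match
D → no match
E → no match
F → match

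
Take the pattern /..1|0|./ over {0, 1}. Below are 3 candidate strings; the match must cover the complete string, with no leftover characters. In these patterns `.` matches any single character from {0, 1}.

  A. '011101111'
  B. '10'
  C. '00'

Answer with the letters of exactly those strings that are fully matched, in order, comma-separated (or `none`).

A. '011101111' → no match
B. '10' → no match
C. '00' → no match

none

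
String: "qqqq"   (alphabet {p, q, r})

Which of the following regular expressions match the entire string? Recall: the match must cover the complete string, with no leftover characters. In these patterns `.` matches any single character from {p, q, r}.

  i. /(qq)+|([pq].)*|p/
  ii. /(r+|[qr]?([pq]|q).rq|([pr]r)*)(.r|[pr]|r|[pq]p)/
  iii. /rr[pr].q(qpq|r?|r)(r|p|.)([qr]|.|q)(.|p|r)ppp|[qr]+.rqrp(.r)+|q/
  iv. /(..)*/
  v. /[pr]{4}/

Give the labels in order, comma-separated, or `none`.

i → match
ii → no match
iii → no match
iv → match
v → no match

i, iv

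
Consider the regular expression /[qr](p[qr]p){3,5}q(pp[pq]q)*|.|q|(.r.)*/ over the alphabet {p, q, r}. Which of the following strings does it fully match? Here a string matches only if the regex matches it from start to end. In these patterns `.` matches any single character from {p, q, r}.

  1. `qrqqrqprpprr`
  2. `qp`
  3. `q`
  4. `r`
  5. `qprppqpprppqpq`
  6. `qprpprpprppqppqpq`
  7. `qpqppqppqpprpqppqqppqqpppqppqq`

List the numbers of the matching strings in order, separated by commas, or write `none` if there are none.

1, 3, 4, 5, 6, 7

1 → match
2 → no match
3 → match
4 → match
5 → match
6 → match
7 → match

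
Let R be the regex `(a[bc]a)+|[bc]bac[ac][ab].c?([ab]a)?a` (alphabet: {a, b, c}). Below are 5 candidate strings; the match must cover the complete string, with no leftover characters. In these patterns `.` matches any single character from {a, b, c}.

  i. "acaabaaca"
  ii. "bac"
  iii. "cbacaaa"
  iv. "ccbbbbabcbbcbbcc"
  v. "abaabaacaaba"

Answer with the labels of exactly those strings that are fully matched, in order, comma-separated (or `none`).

i → match
ii → no match — must end with "a"
iii → no match
iv → no match — must end with "a"
v → match

i, v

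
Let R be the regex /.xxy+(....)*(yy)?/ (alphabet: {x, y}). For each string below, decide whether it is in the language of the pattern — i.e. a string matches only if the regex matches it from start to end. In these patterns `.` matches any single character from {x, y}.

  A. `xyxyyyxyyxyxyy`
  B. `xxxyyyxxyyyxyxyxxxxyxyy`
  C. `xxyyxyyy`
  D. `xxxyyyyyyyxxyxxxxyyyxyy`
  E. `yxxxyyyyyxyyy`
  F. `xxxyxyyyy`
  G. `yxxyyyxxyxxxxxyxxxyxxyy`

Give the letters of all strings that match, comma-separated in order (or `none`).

A → no match
B → match
C → no match
D → match
E → no match
F → no match
G → match

B, D, G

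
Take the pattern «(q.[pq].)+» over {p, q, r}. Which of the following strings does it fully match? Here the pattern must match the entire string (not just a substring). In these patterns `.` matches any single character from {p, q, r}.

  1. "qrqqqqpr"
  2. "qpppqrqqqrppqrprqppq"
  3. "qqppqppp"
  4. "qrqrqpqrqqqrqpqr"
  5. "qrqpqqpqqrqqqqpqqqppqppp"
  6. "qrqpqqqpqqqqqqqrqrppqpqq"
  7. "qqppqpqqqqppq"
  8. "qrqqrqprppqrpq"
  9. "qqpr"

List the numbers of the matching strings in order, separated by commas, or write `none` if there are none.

1, 2, 3, 4, 5, 6, 9

1. "qrqqqqpr" → match
2 → match
3. "qqppqppp" → match
4 → match
5 → match
6 → match
7 → no match
8 → no match
9. "qqpr" → match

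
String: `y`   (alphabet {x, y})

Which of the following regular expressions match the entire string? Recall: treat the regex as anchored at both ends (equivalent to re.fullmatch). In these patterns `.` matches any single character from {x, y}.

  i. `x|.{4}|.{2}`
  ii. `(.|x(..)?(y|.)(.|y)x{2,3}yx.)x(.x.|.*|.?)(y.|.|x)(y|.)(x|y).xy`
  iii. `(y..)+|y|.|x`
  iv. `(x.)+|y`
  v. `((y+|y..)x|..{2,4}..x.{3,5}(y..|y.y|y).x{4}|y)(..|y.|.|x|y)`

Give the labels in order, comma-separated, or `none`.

i → no match
ii → no match — must end with `xy`
iii → match
iv → match
v → no match

iii, iv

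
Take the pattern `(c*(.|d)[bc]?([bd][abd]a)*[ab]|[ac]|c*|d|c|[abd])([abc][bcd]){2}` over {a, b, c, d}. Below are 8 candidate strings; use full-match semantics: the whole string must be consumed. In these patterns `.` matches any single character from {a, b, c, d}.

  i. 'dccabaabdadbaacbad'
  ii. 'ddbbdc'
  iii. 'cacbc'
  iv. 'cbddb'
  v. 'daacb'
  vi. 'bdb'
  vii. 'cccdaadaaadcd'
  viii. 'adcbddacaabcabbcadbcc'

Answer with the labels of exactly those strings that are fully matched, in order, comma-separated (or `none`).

iii

i → no match
ii → no match
iii → match
iv → no match
v → no match
vi → no match
vii → no match
viii → no match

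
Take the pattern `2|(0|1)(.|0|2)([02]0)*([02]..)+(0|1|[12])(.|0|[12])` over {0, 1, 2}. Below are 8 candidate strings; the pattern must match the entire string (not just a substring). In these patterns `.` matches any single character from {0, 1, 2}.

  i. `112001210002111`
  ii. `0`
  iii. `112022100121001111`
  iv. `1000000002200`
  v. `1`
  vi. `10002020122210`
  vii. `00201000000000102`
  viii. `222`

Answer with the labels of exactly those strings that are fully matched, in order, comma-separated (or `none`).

i → no match
ii. `0` → no match
iii → match
iv → match
v. `1` → no match
vi → match
vii → no match
viii. `222` → no match

iii, iv, vi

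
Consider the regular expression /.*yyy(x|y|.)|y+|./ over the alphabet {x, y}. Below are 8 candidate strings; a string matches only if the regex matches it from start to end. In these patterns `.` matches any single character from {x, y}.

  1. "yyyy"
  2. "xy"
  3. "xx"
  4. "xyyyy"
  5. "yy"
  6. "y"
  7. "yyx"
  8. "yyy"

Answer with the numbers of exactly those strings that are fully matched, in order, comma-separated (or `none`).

1. "yyyy" → match
2. "xy" → no match
3. "xx" → no match
4. "xyyyy" → match
5. "yy" → match
6. "y" → match
7. "yyx" → no match
8. "yyy" → match

1, 4, 5, 6, 8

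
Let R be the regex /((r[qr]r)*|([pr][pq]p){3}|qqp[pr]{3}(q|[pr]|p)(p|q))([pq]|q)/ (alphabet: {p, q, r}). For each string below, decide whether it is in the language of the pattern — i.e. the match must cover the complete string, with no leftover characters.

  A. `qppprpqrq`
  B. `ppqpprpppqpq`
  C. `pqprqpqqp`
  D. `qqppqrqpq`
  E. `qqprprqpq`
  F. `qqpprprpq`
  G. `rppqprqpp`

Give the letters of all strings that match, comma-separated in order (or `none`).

E, F

A → no match
B → no match
C → no match
D → no match
E → match
F → match
G → no match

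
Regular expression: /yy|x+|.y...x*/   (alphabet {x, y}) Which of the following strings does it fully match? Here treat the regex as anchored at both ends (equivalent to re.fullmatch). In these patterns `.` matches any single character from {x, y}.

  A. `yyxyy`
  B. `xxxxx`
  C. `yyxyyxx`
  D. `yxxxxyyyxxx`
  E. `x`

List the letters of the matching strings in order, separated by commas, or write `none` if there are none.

A. `yyxyy` → match
B. `xxxxx` → match
C. `yyxyyxx` → match
D. `yxxxxyyyxxx` → no match
E. `x` → match

A, B, C, E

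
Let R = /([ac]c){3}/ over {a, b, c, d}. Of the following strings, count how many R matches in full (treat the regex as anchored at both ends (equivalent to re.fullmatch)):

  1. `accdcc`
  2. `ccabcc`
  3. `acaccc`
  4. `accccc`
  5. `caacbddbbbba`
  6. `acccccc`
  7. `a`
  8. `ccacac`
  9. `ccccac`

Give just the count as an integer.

4

1 → no match
2 → no match
3 → match
4 → match
5 → no match — must end with `c`
6 → no match
7 → no match — must end with `c`
8 → match
9 → match
Total matched: 4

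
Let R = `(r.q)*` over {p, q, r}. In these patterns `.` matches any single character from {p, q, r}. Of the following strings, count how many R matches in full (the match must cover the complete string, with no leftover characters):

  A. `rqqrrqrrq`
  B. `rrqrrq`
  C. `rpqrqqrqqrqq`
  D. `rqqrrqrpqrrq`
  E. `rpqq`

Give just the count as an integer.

4

A → match
B → match
C → match
D → match
E → no match
Total matched: 4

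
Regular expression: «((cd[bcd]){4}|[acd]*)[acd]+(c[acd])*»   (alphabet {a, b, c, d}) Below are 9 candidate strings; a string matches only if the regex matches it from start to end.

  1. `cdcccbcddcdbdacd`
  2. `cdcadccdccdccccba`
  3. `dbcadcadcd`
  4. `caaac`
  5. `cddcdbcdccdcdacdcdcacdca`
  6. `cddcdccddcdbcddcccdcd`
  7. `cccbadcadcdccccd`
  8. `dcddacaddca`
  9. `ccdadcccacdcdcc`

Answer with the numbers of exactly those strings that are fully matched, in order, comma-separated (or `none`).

1 → no match
2 → no match
3 → no match
4 → match
5 → match
6 → match
7 → no match
8 → match
9 → match

4, 5, 6, 8, 9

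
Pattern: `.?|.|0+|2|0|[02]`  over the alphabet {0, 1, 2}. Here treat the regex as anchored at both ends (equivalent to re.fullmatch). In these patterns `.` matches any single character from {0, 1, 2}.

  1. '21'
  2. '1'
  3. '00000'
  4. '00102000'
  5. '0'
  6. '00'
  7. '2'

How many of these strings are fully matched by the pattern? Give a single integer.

5

1 → no match
2 → match
3 → match
4 → no match
5 → match
6 → match
7 → match
Total matched: 5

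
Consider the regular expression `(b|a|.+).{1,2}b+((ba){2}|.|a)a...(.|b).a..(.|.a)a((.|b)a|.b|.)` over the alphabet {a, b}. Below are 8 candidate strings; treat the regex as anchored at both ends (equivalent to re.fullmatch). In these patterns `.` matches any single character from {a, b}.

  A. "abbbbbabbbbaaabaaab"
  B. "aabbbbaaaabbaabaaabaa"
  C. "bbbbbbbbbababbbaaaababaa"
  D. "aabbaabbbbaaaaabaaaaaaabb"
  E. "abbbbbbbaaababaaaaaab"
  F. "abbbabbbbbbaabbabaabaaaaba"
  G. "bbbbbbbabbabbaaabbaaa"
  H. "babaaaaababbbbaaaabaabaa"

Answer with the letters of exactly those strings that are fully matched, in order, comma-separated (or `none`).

A → match
B → no match
C → no match
D → match
E → match
F → match
G → no match
H → no match

A, D, E, F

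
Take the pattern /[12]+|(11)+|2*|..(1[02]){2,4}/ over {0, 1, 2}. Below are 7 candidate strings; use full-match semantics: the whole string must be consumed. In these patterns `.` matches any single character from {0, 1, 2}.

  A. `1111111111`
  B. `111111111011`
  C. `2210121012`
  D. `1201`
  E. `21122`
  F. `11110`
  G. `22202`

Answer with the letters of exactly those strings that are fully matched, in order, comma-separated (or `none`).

A. `1111111111` → match
B. `111111111011` → no match
C. `2210121012` → match
D. `1201` → no match
E. `21122` → match
F. `11110` → no match
G. `22202` → no match

A, C, E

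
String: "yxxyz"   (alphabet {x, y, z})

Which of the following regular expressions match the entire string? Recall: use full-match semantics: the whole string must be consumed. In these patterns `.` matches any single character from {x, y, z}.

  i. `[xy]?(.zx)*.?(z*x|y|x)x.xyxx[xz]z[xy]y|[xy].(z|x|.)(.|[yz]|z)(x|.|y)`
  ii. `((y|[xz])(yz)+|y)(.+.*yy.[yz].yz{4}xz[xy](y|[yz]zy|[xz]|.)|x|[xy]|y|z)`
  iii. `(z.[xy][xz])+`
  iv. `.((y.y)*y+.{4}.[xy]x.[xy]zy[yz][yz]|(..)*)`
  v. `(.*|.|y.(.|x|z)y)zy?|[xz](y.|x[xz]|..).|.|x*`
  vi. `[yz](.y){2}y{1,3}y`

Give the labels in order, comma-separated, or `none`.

i, iv, v

i → match
ii → no match
iii → no match — must start with "z"
iv → match
v → match
vi → no match — must end with "yy"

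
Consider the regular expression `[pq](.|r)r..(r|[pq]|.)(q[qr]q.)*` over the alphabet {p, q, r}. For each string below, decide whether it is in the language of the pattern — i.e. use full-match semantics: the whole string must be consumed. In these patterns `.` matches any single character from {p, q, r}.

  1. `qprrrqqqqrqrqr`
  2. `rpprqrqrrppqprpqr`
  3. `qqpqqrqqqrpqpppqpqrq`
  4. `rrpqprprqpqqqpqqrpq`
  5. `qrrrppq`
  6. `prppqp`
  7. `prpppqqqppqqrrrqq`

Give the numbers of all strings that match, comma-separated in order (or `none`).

1 → match
2 → no match
3 → no match
4 → no match
5 → no match
6 → no match
7 → no match

1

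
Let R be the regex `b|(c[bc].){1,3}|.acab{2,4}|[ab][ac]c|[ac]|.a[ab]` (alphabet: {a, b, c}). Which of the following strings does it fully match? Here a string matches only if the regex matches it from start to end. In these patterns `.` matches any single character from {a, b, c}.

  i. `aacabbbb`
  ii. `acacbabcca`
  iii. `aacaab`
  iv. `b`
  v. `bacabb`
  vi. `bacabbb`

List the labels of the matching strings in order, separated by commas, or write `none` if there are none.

i → match
ii → no match
iii → no match
iv → match
v → match
vi → match

i, iv, v, vi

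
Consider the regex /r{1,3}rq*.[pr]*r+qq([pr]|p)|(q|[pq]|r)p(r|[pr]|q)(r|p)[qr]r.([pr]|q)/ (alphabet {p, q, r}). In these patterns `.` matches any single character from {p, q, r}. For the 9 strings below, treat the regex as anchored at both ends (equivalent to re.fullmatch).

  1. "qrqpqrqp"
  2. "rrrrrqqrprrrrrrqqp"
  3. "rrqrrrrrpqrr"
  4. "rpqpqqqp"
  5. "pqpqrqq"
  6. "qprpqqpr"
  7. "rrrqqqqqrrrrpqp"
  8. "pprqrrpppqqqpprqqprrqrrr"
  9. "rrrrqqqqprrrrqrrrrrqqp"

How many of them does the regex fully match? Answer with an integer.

0

1. "qrqpqrqp" → no match
2 → no match
3. "rrqrrrrrpqrr" → no match
4. "rpqpqqqp" → no match
5. "pqpqrqq" → no match
6. "qprpqqpr" → no match
7 → no match
8 → no match
9 → no match
Total matched: 0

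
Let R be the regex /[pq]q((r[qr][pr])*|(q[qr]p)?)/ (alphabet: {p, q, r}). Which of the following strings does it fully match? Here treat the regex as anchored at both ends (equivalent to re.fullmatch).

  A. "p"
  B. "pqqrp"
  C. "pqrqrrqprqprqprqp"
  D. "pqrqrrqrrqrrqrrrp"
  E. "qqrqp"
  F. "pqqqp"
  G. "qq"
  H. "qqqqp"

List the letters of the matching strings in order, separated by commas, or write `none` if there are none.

B, C, D, E, F, G, H

A → no match
B → match
C → match
D → match
E → match
F → match
G → match
H → match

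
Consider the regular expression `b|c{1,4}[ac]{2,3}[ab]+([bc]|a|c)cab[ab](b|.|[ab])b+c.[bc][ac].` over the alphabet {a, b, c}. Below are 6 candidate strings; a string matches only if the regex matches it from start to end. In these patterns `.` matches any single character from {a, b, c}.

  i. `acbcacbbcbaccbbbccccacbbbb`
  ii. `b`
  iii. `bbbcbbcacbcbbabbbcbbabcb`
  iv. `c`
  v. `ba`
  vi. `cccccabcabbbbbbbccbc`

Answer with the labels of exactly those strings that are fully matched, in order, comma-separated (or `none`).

ii

i → no match
ii → match
iii → no match
iv → no match
v → no match
vi → no match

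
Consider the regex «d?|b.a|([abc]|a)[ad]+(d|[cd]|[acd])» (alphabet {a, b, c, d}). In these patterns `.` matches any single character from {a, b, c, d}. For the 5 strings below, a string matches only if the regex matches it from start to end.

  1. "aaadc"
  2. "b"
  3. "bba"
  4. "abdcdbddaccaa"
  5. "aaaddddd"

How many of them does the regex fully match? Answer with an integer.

1 → match
2 → no match
3 → match
4 → no match
5 → match
Total matched: 3

3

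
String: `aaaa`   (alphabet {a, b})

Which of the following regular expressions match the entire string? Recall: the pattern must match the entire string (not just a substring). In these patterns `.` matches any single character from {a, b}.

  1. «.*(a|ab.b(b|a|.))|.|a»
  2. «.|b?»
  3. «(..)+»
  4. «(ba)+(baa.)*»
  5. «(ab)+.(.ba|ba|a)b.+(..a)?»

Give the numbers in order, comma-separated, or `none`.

1, 3

1 → match
2 → no match
3 → match
4 → no match — must start with `ba`
5 → no match — must start with `ab`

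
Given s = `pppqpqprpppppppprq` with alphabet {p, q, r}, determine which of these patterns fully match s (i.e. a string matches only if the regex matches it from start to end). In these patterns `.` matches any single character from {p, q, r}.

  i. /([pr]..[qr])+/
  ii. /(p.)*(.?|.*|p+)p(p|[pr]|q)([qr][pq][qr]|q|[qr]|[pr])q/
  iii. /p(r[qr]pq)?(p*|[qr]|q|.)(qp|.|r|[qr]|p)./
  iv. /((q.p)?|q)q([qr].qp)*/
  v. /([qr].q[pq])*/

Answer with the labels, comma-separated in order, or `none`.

i → no match
ii → match
iii → no match
iv → no match
v → no match

ii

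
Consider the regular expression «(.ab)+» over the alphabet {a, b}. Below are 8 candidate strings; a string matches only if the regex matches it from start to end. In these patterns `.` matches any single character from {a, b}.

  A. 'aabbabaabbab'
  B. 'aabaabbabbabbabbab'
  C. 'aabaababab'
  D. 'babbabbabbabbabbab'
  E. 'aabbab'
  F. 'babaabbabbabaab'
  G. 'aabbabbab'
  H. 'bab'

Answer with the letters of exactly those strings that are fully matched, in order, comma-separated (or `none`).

A, B, D, E, F, G, H

A → match
B → match
C → no match
D → match
E → match
F → match
G → match
H → match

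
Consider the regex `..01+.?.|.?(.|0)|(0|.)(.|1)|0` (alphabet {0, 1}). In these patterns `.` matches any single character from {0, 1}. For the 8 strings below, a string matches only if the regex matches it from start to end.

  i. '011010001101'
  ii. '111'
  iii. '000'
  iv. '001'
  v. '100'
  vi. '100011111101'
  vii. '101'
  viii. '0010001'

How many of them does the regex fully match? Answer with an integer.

i → no match
ii → no match
iii → no match
iv → no match
v → no match
vi → no match
vii → no match
viii → no match
Total matched: 0

0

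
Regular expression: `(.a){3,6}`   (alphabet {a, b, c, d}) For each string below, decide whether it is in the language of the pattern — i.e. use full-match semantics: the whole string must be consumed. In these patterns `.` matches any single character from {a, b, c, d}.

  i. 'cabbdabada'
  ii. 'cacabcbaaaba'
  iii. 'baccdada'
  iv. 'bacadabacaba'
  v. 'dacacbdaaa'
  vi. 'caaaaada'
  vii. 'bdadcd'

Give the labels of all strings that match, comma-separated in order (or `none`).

i → no match
ii → no match
iii → no match
iv → match
v → no match
vi → match
vii → no match — must end with 'a'

iv, vi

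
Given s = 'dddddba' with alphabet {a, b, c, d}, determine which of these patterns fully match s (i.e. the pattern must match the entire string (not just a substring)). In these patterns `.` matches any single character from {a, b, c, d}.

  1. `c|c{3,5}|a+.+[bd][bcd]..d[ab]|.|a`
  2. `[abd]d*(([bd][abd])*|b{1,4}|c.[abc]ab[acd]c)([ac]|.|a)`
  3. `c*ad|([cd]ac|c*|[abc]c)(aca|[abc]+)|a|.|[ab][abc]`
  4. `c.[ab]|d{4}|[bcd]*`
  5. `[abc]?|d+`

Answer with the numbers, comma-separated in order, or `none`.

2

1 → no match
2 → match
3 → no match
4 → no match
5 → no match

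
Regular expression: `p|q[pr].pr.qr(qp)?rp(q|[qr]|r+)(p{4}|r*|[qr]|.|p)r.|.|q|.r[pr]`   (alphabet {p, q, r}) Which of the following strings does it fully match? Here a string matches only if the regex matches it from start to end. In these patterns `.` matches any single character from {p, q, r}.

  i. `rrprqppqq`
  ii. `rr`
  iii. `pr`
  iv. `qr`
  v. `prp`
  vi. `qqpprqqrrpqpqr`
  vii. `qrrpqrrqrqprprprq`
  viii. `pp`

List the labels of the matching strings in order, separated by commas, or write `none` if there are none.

i → no match
ii → no match
iii → no match
iv → no match
v → match
vi → no match
vii → no match
viii → no match

v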